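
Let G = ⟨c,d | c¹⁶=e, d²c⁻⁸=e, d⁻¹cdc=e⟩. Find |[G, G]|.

G' = [G, G] is generated by all commutators. The generator-pair commutators are: [c, d] = c².
The subgroup they normally generate is {e, c², c⁴, c⁶, c⁸, c¹⁰, c¹², c¹⁴}, of order 8.
Check: |G/G'| = 32/8 = 4 is the order of the abelianisation.

Answer: 8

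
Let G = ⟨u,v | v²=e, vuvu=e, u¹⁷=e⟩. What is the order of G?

Enumerate words in the generators, reducing via the relations: the distinct elements are
  {e, u, v, uv, u², u³, u⁴, u⁵, u⁶, u⁷, u⁸, u⁹, u²v, u³v, u¹², u¹³, u¹¹, u¹⁰, u¹⁴, u¹⁵, u¹⁶, u⁴v, u⁵v, u⁶v, u⁷v, u⁸v, u⁹v, u¹²v, u¹³v, u¹¹v, u¹⁰v, u¹⁴v, u¹⁵v, u¹⁶v}.
No further products give new elements, so |G| = 34.

Answer: 34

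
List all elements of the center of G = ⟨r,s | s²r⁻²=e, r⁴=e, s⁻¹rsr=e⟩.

An element z ∈ Z(G) iff z commutes with every generator.
For example r² is central: (r²)·r = r³ = r·(r²); (r²)·s = s⁻¹ = s·(r²).
Whereas r ∉ Z(G) since r·s = rs ≠ rs⁻¹ = s·r.
Checking each of the 8 elements this way gives Z(G) = {e, r²}, of order 2.

Answer: {e, r²}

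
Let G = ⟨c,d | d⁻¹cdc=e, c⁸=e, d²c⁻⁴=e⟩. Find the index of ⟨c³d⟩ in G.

First find ord(c³d) by computing successive powers:
  (c³d)¹ = c³d, (c³d)² = c⁴, (c³d)³ = c³d⁻¹, (c³d)⁴ = e.
So |⟨c³d⟩| = ord(c³d) = 4. With |G| = 16, by Lagrange [G : ⟨c³d⟩] = 16/4 = 4.

Answer: 4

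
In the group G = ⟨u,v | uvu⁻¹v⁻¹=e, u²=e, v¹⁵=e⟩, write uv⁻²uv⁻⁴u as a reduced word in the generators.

Multiply left to right, reducing at each step:
  u · v⁻² = uv¹³
  (uv¹³) · u = v¹³
  (v¹³) · v⁻⁴ = v⁹
  (v⁹) · u = uv⁹

Answer: uv⁹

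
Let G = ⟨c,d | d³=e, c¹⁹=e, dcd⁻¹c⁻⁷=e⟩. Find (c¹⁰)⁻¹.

The order of (c¹⁰) is 19 (smallest k with (c¹⁰)ᵏ = e), so (c¹⁰)⁻¹ = (c¹⁰)¹⁸ = c⁹.
Check: (c¹⁰) · (c⁹) → (c¹⁰) · c⁹ = e, giving e as required.

Answer: c⁹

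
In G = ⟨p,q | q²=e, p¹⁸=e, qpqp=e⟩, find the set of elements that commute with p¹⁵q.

⟨p¹⁵q⟩ ⊆ C_G(p¹⁵q) since powers of p¹⁵q commute with p¹⁵q; so |C_G(p¹⁵q)| ≥ |⟨p¹⁵q⟩| = 2.
By orbit–stabilizer, |C_G(p¹⁵q)| = |G| / |conj. class of p¹⁵q| = 36 / 9 = 4.
The 4 elements commuting with p¹⁵q are {e, p⁹, p⁶q, p¹⁵q}.

Answer: {e, p⁹, p⁶q, p¹⁵q}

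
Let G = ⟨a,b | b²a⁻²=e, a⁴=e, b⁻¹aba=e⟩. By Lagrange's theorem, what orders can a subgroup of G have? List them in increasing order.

|G| = 8 = 2³. By Lagrange's theorem the order of any subgroup divides 8; the divisors of 8 are 1, 2, 4, 8.

Answer: 1, 2, 4, 8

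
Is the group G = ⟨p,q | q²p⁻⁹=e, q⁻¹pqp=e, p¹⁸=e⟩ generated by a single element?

Every cyclic group is abelian. But p·q = pq while q·p = p⁸q⁻¹, so p·q ≠ q·p and G is not abelian. Hence G is not cyclic.

Answer: No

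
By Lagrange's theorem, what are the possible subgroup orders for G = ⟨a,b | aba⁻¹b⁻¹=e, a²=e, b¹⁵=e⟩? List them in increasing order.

|G| = 30 = 2 · 3 · 5. By Lagrange's theorem the order of any subgroup divides 30; the divisors of 30 are 1, 2, 3, 5, 6, 10, 15, 30.

Answer: 1, 2, 3, 5, 6, 10, 15, 30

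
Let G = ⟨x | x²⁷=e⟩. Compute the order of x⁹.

Compute successive powers until reaching e:
  (x⁹)¹ = x⁹, (x⁹)² = x¹⁸, (x⁹)³ = e.
The smallest positive k with (x⁹)ᵏ = e is 3.

Answer: 3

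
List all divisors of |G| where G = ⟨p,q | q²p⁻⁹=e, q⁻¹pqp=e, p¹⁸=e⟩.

|G| = 36 = 2² · 3². By Lagrange's theorem the order of any subgroup divides 36; the divisors of 36 are 1, 2, 3, 4, 6, 9, 12, 18, 36.

Answer: 1, 2, 3, 4, 6, 9, 12, 18, 36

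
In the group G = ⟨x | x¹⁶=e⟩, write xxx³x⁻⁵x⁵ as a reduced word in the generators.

Multiply left to right, reducing at each step:
  x · x = x²
  (x²) · x³ = x⁵
  (x⁵) · x⁻⁵ = e
  e · x⁵ = x⁵

Answer: x⁵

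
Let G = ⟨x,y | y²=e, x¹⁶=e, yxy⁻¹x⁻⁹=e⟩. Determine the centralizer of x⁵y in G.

⟨x⁵y⟩ ⊆ C_G(x⁵y) since powers of x⁵y commute with x⁵y; so |C_G(x⁵y)| ≥ |⟨x⁵y⟩| = 16.
By orbit–stabilizer, |C_G(x⁵y)| = |G| / |conj. class of x⁵y| = 32 / 2 = 16.
The 16 elements commuting with x⁵y are {e, x², x⁴, x⁶, x⁸, x¹⁰, x¹², x¹⁴, x⁹y, xy, x¹¹y, x³y, x¹³y, x⁵y, x¹⁵y, x⁷y}.

Answer: {e, x², x⁴, x⁶, x⁸, x¹⁰, x¹², x¹⁴, x⁹y, xy, x¹¹y, x³y, x¹³y, x⁵y, x¹⁵y, x⁷y}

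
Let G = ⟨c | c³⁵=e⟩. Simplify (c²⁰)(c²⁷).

Compute (c²⁰) · (c²⁷) by multiplying left to right and reducing via the relations at each step:
  (c²⁰) · c²⁷ = c¹²

Answer: c¹²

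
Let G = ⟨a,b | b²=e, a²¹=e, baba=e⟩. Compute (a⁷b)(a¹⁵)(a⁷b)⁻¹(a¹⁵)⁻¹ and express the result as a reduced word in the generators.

[(a⁷b), (a¹⁵)] = (a⁷b)·(a¹⁵)·(a⁷b)⁻¹·(a¹⁵)⁻¹.
  (a⁷b) · (a¹⁵) = a¹³b
  (a¹³b) · (a⁷b) = a⁶
  (a⁶) · (a⁶) = a¹²

Answer: a¹²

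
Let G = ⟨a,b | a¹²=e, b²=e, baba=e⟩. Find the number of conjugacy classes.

The conjugacy classes (representative and size) are:
  [e] (size 1), [a¹¹] (size 2), [a²] (size 2), [a⁹] (size 2), [a⁴] (size 2), [a⁵] (size 2), [a⁶] (size 1), [b] (size 6), [ab] (size 6).
Class equation: 1 + 2 + 2 + 2 + 2 + 2 + 1 + 6 + 6 = 24 = |G|. So G has 9 conjugacy classes.

Answer: 9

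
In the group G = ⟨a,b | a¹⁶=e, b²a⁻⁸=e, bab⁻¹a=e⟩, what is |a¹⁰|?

Compute successive powers until reaching e:
  (a¹⁰)¹ = a¹⁰, (a¹⁰)² = a⁴, (a¹⁰)³ = a¹⁴, (a¹⁰)⁴ = a⁸, (a¹⁰)⁵ = a², (a¹⁰)⁶ = a¹², (a¹⁰)⁷ = a⁶, (a¹⁰)⁸ = e.
The smallest positive k with (a¹⁰)ᵏ = e is 8.

Answer: 8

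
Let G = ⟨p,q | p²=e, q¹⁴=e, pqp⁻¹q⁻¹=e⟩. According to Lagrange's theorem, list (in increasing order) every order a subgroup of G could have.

|G| = 28 = 2² · 7. By Lagrange's theorem the order of any subgroup divides 28; the divisors of 28 are 1, 2, 4, 7, 14, 28.

Answer: 1, 2, 4, 7, 14, 28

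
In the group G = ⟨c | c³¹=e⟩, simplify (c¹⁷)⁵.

Compute successive powers of (c¹⁷), reducing at each step:
  (c¹⁷)²: (c¹⁷) · c¹⁷ = c³
  (c¹⁷)³: (c³) · c¹⁷ = c²⁰
  (c¹⁷)⁴: (c²⁰) · c¹⁷ = c⁶
  (c¹⁷)⁵: (c⁶) · c¹⁷ = c²³

Answer: c²³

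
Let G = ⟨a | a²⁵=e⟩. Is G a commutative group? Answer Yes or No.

G has a single generator, so G is cyclic and hence abelian.

Answer: Yes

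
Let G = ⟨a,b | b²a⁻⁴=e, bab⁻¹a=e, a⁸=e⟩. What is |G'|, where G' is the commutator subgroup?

G' = [G, G] is generated by all commutators. The generator-pair commutators are: [a, b] = a².
The subgroup they normally generate is {e, a², a⁴, a⁶}, of order 4.
Check: |G/G'| = 16/4 = 4 is the order of the abelianisation.

Answer: 4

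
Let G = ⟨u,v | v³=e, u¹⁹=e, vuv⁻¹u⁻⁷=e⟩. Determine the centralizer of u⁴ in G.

⟨u⁴⟩ ⊆ C_G(u⁴) since powers of u⁴ commute with u⁴; so |C_G(u⁴)| ≥ |⟨u⁴⟩| = 19.
By orbit–stabilizer, |C_G(u⁴)| = |G| / |conj. class of u⁴| = 57 / 3 = 19.
The 19 elements commuting with u⁴ are {e, u, u², u³, u⁴, u⁵, u⁶, u⁷, u⁸, u⁹, u¹⁰, u¹¹, u¹², u¹³, u¹⁴, u¹⁵, u¹⁶, u¹⁷, u¹⁸}.

Answer: {e, u, u², u³, u⁴, u⁵, u⁶, u⁷, u⁸, u⁹, u¹⁰, u¹¹, u¹², u¹³, u¹⁴, u¹⁵, u¹⁶, u¹⁷, u¹⁸}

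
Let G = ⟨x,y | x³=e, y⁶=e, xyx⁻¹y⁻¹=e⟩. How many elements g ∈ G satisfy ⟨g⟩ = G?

⟨g⟩ = G would require ord(g) = |G| = 18, but the maximum element order in G is 6 < 18. So G is not cyclic and no single element generates it: the count is 0.

Answer: 0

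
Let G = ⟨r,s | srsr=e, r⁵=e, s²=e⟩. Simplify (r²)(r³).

Compute (r²) · (r³) by multiplying left to right and reducing via the relations at each step:
  (r²) · r³ = e

Answer: e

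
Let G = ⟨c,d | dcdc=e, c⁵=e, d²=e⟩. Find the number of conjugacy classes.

The conjugacy classes (representative and size) are:
  [e] (size 1), [c] (size 2), [c²] (size 2), [d] (size 5).
Class equation: 1 + 2 + 2 + 5 = 10 = |G|. So G has 4 conjugacy classes.

Answer: 4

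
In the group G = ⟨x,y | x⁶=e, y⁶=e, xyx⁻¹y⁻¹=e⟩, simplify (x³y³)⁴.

Compute successive powers of (x³y³), reducing at each step:
  (x³y³)²: (x³y³) · x³ = y³;   (y³) · y³ = e
  (x³y³)³: e · x³ = x³;   (x³) · y³ = x³y³
  (x³y³)⁴: (x³y³) · x³ = y³;   (y³) · y³ = e

Answer: e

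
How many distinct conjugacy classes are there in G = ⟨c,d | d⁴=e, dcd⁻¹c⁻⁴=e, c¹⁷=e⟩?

The conjugacy classes (representative and size) are:
  [e] (size 1), [c⁴] (size 4), [c²] (size 4), [c⁵] (size 4), [c¹¹] (size 4), [c⁷d] (size 17), [c³d²] (size 17), [c⁹d³] (size 17).
Class equation: 1 + 4 + 4 + 4 + 4 + 17 + 17 + 17 = 68 = |G|. So G has 8 conjugacy classes.

Answer: 8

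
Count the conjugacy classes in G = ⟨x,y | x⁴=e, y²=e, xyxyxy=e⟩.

The conjugacy classes (representative and size) are:
  [e] (size 1), [x³] (size 6), [x²yx²y] (size 3), [xyx³] (size 6), [yx³] (size 8).
Class equation: 1 + 6 + 3 + 6 + 8 = 24 = |G|. So G has 5 conjugacy classes.

Answer: 5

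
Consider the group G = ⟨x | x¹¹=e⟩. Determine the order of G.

G is generated by a single element, so G is cyclic. The relator gives x¹¹ = e and no smaller power is forced to be e, so the 11 powers {e, x, x², x³, x⁴, x⁵, x⁶, x⁷, x⁸, x⁹, x¹⁰} are distinct. Hence |G| = 11.

Answer: 11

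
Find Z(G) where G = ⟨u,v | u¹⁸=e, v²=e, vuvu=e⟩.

An element z ∈ Z(G) iff z commutes with every generator.
For example u⁹ is central: (u⁹)·u = u¹⁰ = u·(u⁹); (u⁹)·v = u⁹v = v·(u⁹).
Whereas u ∉ Z(G) since u·v = uv ≠ u¹⁷v = v·u.
Checking each of the 36 elements this way gives Z(G) = {e, u⁹}, of order 2.

Answer: {e, u⁹}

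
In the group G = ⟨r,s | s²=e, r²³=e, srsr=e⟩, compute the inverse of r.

The order of r is 23 (smallest k with rᵏ = e), so r⁻¹ = r²² = r²².
Check: r · (r²²) → r · r²² = e, giving e as required.

Answer: r²²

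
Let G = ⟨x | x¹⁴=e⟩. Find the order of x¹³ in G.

Compute successive powers until reaching e:
  (x¹³)¹ = x¹³, (x¹³)² = x¹², (x¹³)³ = x¹¹, (x¹³)⁴ = x¹⁰, (x¹³)⁵ = x⁹, (x¹³)⁶ = x⁸, (x¹³)⁷ = x⁷, (x¹³)⁸ = x⁶, (x¹³)⁹ = x⁵, (x¹³)¹⁰ = x⁴, (x¹³)¹¹ = x³, (x¹³)¹² = x², (x¹³)¹³ = x, (x¹³)¹⁴ = e.
The smallest positive k with (x¹³)ᵏ = e is 14.

Answer: 14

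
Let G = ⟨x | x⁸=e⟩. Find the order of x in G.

Compute successive powers until reaching e:
  x¹ = x, x² = x², x³ = x³, x⁴ = x⁴, x⁵ = x⁵, x⁶ = x⁶, x⁷ = x⁷, x⁸ = e.
The smallest positive k with xᵏ = e is 8.

Answer: 8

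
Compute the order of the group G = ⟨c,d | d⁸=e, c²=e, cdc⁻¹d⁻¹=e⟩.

Enumerate words in the generators, reducing via the relations: the distinct elements are
  {c, d, e, cd, d², d³, d⁴, d⁵, d⁶, d⁷, cd², cd³, cd⁴, cd⁵, cd⁶, cd⁷}.
No further products give new elements, so |G| = 16.

Answer: 16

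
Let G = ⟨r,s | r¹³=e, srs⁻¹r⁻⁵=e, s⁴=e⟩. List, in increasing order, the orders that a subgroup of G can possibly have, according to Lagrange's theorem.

|G| = 52 = 2² · 13. By Lagrange's theorem the order of any subgroup divides 52; the divisors of 52 are 1, 2, 4, 13, 26, 52.

Answer: 1, 2, 4, 13, 26, 52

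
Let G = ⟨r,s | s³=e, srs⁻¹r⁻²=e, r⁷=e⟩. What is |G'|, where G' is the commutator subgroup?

G' = [G, G] is generated by all commutators. The generator-pair commutators are: [r, s] = r⁶.
The subgroup they normally generate is {e, r, r², r³, r⁴, r⁵, r⁶}, of order 7.
Check: |G/G'| = 21/7 = 3 is the order of the abelianisation.

Answer: 7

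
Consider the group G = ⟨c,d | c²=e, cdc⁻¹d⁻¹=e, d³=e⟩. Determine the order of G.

Enumerate words in the generators, reducing via the relations: the distinct elements are
  {c, d, e, cd, d², cd²}.
No further products give new elements, so |G| = 6.

Answer: 6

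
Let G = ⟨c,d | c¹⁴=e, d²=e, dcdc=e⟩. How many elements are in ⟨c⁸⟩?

|⟨c⁸⟩| equals the order of c⁸. Compute successive powers until reaching e:
  (c⁸)¹ = c⁸, (c⁸)² = c², (c⁸)³ = c¹⁰, (c⁸)⁴ = c⁴, (c⁸)⁵ = c¹², (c⁸)⁶ = c⁶, (c⁸)⁷ = e.
The smallest positive k with (c⁸)ᵏ = e is 7, so |⟨c⁸⟩| = 7.

Answer: 7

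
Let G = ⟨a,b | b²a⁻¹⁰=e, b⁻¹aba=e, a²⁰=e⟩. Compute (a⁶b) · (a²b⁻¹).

Compute (a⁶b) · (a²b⁻¹) by multiplying left to right and reducing via the relations at each step:
  (a⁶b) · a² = a⁴b
  (a⁴b) · b⁻¹ = a⁴

Answer: a⁴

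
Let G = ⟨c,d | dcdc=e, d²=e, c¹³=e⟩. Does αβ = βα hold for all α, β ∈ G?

c·d = cd but d·c = c¹²d, so c·d ≠ d·c and G is not abelian.

Answer: No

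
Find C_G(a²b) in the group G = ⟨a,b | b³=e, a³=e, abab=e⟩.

⟨a²b⟩ ⊆ C_G(a²b) since powers of a²b commute with a²b; so |C_G(a²b)| ≥ |⟨a²b⟩| = 3.
By orbit–stabilizer, |C_G(a²b)| = |G| / |conj. class of a²b| = 12 / 4 = 3.
The 3 elements commuting with a²b are {e, a²b, b²a}.

Answer: {e, a²b, b²a}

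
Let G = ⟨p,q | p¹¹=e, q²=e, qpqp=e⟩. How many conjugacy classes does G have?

The conjugacy classes (representative and size) are:
  [e] (size 1), [p¹⁰] (size 2), [p²] (size 2), [p³] (size 2), [p⁷] (size 2), [p⁶] (size 2), [p²q] (size 11).
Class equation: 1 + 2 + 2 + 2 + 2 + 2 + 11 = 22 = |G|. So G has 7 conjugacy classes.

Answer: 7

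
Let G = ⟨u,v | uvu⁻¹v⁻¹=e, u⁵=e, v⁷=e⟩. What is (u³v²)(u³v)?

Compute (u³v²) · (u³v) by multiplying left to right and reducing via the relations at each step:
  (u³v²) · u³ = uv²
  (uv²) · v = uv³

Answer: uv³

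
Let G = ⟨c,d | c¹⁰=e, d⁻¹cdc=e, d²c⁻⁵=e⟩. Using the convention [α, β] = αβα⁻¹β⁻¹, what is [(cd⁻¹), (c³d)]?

[(cd⁻¹), (c³d)] = (cd⁻¹)·(c³d)·(cd⁻¹)⁻¹·(c³d)⁻¹.
  (cd⁻¹) · (c³d) = c⁸
  (c⁸) · (cd) = c⁴d⁻¹
  (c⁴d⁻¹) · (c³d⁻¹) = c⁶

Answer: c⁶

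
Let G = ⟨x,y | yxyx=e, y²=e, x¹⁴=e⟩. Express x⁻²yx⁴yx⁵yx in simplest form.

Multiply left to right, reducing at each step:
  (x¹²) · y = x¹²y
  (x¹²y) · x⁴ = x⁸y
  (x⁸y) · y = x⁸
  (x⁸) · x⁵ = x¹³
  (x¹³) · y = x¹³y
  (x¹³y) · x = x¹²y

Answer: x¹²y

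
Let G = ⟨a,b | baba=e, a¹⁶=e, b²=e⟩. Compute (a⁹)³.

Compute successive powers of (a⁹), reducing at each step:
  (a⁹)²: (a⁹) · a⁹ = a²
  (a⁹)³: (a²) · a⁹ = a¹¹

Answer: a¹¹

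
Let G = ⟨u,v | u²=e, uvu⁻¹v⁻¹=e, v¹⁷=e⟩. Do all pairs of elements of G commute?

Each pair of generators commutes: u·v = uv = v·u. Since the generators pairwise commute, every element of G commutes with every other, so G is abelian.

Answer: Yes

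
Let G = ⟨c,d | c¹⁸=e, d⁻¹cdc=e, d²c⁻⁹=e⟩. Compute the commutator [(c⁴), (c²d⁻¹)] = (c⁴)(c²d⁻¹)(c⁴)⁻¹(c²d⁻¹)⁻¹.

[(c⁴), (c²d⁻¹)] = (c⁴)·(c²d⁻¹)·(c⁴)⁻¹·(c²d⁻¹)⁻¹.
  (c⁴) · (c²d⁻¹) = c⁶d⁻¹
  (c⁶d⁻¹) · (c¹⁴) = cd
  (cd) · (c²d) = c⁸

Answer: c⁸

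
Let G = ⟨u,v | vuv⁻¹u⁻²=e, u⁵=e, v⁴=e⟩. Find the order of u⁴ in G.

Compute successive powers until reaching e:
  (u⁴)¹ = u⁴, (u⁴)² = u³, (u⁴)³ = u², (u⁴)⁴ = u, (u⁴)⁵ = e.
The smallest positive k with (u⁴)ᵏ = e is 5.

Answer: 5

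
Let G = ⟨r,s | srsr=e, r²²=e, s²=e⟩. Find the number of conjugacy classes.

The conjugacy classes (representative and size) are:
  [e] (size 1), [r] (size 2), [r²] (size 2), [r¹⁹] (size 2), [r⁴] (size 2), [r⁵] (size 2), [r⁶] (size 2), [r⁷] (size 2), [r⁸] (size 2), [r¹³] (size 2), [r¹⁰] (size 2), [r¹¹] (size 1), [r⁶s] (size 11), [rs] (size 11).
Class equation: 1 + 2 + 2 + 2 + 2 + 2 + 2 + 2 + 2 + 2 + 2 + 1 + 11 + 11 = 44 = |G|. So G has 14 conjugacy classes.

Answer: 14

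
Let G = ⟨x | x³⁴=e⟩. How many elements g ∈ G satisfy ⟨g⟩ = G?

G is cyclic of order 34. An element generates G iff its order is 34, and a cyclic group of order 34 has exactly φ(34) = 16 such elements.

Answer: 16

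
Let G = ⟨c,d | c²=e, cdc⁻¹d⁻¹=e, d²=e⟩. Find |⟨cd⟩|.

|⟨cd⟩| equals the order of cd. Compute successive powers until reaching e:
  (cd)¹ = cd, (cd)² = e.
The smallest positive k with (cd)ᵏ = e is 2, so |⟨cd⟩| = 2.

Answer: 2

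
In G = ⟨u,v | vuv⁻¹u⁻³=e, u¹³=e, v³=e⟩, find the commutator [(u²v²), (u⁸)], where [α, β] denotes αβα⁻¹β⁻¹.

[(u²v²), (u⁸)] = (u²v²)·(u⁸)·(u²v²)⁻¹·(u⁸)⁻¹.
  (u²v²) · (u⁸) = u⁹v²
  (u⁹v²) · (u⁷v) = u⁷
  (u⁷) · (u⁵) = u¹²

Answer: u¹²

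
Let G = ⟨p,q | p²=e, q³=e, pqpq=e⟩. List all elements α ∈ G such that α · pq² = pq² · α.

⟨pq²⟩ ⊆ C_G(pq²) since powers of pq² commute with pq²; so |C_G(pq²)| ≥ |⟨pq²⟩| = 2.
By orbit–stabilizer, |C_G(pq²)| = |G| / |conj. class of pq²| = 6 / 3 = 2.
The 2 elements commuting with pq² are {e, pq²}.

Answer: {e, pq²}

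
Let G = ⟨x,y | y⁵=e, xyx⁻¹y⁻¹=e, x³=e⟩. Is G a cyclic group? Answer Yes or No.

|G| = 15. The element xy has order 15 (its powers give 15 distinct elements), so ⟨xy⟩ = G and G is cyclic.

Answer: Yes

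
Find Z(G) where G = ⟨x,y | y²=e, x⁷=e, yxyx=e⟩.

An element z ∈ Z(G) iff z commutes with every generator.
For example e is central: e·x = x = x·e; e·y = y = y·e.
Whereas x ∉ Z(G) since x·y = xy ≠ x⁶y = y·x.
Checking each of the 14 elements this way gives Z(G) = {e}, of order 1.

Answer: {e}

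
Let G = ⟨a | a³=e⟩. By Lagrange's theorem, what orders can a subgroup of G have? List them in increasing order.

|G| = 3 = 3. By Lagrange's theorem the order of any subgroup divides 3; the divisors of 3 are 1, 3.

Answer: 1, 3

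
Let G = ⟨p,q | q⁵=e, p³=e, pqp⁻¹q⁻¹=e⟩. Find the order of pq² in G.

Compute successive powers until reaching e:
  (pq²)¹ = pq², (pq²)² = p²q⁴, (pq²)³ = q, (pq²)⁴ = pq³, (pq²)⁵ = p², (pq²)⁶ = q², (pq²)⁷ = pq⁴, (pq²)⁸ = p²q, (pq²)⁹ = q³, (pq²)¹⁰ = p, (pq²)¹¹ = p²q², (pq²)¹² = q⁴, (pq²)¹³ = pq, (pq²)¹⁴ = p²q³, (pq²)¹⁵ = e.
The smallest positive k with (pq²)ᵏ = e is 15.

Answer: 15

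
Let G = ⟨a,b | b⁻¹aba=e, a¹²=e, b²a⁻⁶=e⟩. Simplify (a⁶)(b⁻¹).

Compute (a⁶) · (b⁻¹) by multiplying left to right and reducing via the relations at each step:
  (a⁶) · b⁻¹ = b

Answer: b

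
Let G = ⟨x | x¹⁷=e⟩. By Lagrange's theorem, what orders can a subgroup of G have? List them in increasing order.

|G| = 17 = 17. By Lagrange's theorem the order of any subgroup divides 17; the divisors of 17 are 1, 17.

Answer: 1, 17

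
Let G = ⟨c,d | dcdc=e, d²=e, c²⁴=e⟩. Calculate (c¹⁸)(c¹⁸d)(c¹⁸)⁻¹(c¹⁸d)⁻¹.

[(c¹⁸), (c¹⁸d)] = (c¹⁸)·(c¹⁸d)·(c¹⁸)⁻¹·(c¹⁸d)⁻¹.
  (c¹⁸) · (c¹⁸d) = c¹²d
  (c¹²d) · (c⁶) = c⁶d
  (c⁶d) · (c¹⁸d) = c¹²

Answer: c¹²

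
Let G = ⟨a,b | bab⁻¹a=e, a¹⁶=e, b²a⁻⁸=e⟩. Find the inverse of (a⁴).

The order of (a⁴) is 4 (smallest k with (a⁴)ᵏ = e), so (a⁴)⁻¹ = (a⁴)³ = a¹².
Check: (a⁴) · (a¹²) → (a⁴) · a¹² = e, giving e as required.

Answer: a¹²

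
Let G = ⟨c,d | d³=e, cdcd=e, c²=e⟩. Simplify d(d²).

Compute d · (d²) by multiplying left to right and reducing via the relations at each step:
  d · d² = e

Answer: e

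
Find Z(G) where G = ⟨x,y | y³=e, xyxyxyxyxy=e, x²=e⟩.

An element z ∈ Z(G) iff z commutes with every generator.
For example e is central: e·x = x = x·e; e·y = y = y·e.
Whereas x ∉ Z(G) since x·y = xy ≠ yx = y·x.
Checking each of the 60 elements this way gives Z(G) = {e}, of order 1.

Answer: {e}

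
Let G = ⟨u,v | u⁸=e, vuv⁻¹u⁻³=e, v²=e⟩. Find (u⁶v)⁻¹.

The order of (u⁶v) is 2 (smallest k with (u⁶v)ᵏ = e), so (u⁶v)⁻¹ = (u⁶v)¹ = u⁶v.
Check: (u⁶v) · (u⁶v) → (u⁶v) · u⁶ = v;   v · v = e, giving e as required.

Answer: u⁶v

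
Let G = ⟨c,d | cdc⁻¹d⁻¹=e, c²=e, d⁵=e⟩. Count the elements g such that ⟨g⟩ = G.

G is cyclic of order 10. An element generates G iff its order is 10, and a cyclic group of order 10 has exactly φ(10) = 4 such elements.

Answer: 4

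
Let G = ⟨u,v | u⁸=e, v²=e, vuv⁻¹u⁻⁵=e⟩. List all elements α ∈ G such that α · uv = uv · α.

⟨uv⟩ ⊆ C_G(uv) since powers of uv commute with uv; so |C_G(uv)| ≥ |⟨uv⟩| = 8.
By orbit–stabilizer, |C_G(uv)| = |G| / |conj. class of uv| = 16 / 2 = 8.
The 8 elements commuting with uv are {e, u², u⁴, u⁶, u⁵v, uv, u⁷v, u³v}.

Answer: {e, u², u⁴, u⁶, u⁵v, uv, u⁷v, u³v}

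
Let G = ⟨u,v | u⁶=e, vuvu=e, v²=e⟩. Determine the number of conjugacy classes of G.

The conjugacy classes (representative and size) are:
  [e] (size 1), [u⁵] (size 2), [u⁴] (size 2), [u³] (size 1), [v] (size 3), [u³v] (size 3).
Class equation: 1 + 2 + 2 + 1 + 3 + 3 = 12 = |G|. So G has 6 conjugacy classes.

Answer: 6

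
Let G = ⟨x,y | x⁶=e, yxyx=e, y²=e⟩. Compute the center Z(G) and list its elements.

An element z ∈ Z(G) iff z commutes with every generator.
For example x³ is central: (x³)·x = x⁴ = x·(x³); (x³)·y = x³y = y·(x³).
Whereas x ∉ Z(G) since x·y = xy ≠ x⁵y = y·x.
Checking each of the 12 elements this way gives Z(G) = {e, x³}, of order 2.

Answer: {e, x³}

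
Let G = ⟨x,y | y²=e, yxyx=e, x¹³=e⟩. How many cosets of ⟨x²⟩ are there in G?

First find ord(x²) by computing successive powers:
  (x²)¹ = x², (x²)² = x⁴, (x²)³ = x⁶, (x²)⁴ = x⁸, (x²)⁵ = x¹⁰, (x²)⁶ = x¹², (x²)⁷ = x, (x²)⁸ = x³, (x²)⁹ = x⁵, (x²)¹⁰ = x⁷, (x²)¹¹ = x⁹, (x²)¹² = x¹¹, (x²)¹³ = e.
So |⟨x²⟩| = ord(x²) = 13. With |G| = 26, by Lagrange [G : ⟨x²⟩] = 26/13 = 2.

Answer: 2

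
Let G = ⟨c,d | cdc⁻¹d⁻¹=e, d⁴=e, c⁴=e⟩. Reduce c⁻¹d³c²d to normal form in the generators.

Multiply left to right, reducing at each step:
  (c³) · d³ = c³d³
  (c³d³) · c² = cd³
  (cd³) · d = c

Answer: c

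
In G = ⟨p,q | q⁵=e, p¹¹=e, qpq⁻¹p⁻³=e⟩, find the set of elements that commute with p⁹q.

⟨p⁹q⟩ ⊆ C_G(p⁹q) since powers of p⁹q commute with p⁹q; so |C_G(p⁹q)| ≥ |⟨p⁹q⟩| = 5.
By orbit–stabilizer, |C_G(p⁹q)| = |G| / |conj. class of p⁹q| = 55 / 11 = 5.
The 5 elements commuting with p⁹q are {e, p³q², p⁹q, p⁷q³, p⁸q⁴}.

Answer: {e, p³q², p⁹q, p⁷q³, p⁸q⁴}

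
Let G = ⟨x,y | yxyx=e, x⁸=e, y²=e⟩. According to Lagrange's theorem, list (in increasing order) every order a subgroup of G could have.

|G| = 16 = 2⁴. By Lagrange's theorem the order of any subgroup divides 16; the divisors of 16 are 1, 2, 4, 8, 16.

Answer: 1, 2, 4, 8, 16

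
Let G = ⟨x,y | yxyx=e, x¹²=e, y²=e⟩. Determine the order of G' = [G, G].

G' = [G, G] is generated by all commutators. The generator-pair commutators are: [x, y] = x².
The subgroup they normally generate is {e, x², x⁴, x⁶, x⁸, x¹⁰}, of order 6.
Check: |G/G'| = 24/6 = 4 is the order of the abelianisation.

Answer: 6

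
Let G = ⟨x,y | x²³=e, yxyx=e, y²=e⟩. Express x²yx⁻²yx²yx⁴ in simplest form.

Multiply left to right, reducing at each step:
  (x²) · y = x²y
  (x²y) · x⁻² = x⁴y
  (x⁴y) · y = x⁴
  (x⁴) · x² = x⁶
  (x⁶) · y = x⁶y
  (x⁶y) · x⁴ = x²y

Answer: x²y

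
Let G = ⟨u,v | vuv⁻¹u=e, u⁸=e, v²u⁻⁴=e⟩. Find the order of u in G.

Compute successive powers until reaching e:
  u¹ = u, u² = u², u³ = u³, u⁴ = u⁴, u⁵ = u⁵, u⁶ = u⁶, u⁷ = u⁷, u⁸ = e.
The smallest positive k with uᵏ = e is 8.

Answer: 8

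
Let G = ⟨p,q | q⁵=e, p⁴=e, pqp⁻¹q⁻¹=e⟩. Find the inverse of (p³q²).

The order of (p³q²) is 20 (smallest k with (p³q²)ᵏ = e), so (p³q²)⁻¹ = (p³q²)¹⁹ = pq³.
Check: (p³q²) · (pq³) → (p³q²) · p = q²;   (q²) · q³ = e, giving e as required.

Answer: pq³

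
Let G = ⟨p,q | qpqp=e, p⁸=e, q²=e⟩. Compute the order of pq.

Compute successive powers until reaching e:
  (pq)¹ = pq, (pq)² = e.
The smallest positive k with (pq)ᵏ = e is 2.

Answer: 2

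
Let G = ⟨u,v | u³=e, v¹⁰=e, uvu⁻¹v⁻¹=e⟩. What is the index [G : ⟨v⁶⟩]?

First find ord(v⁶) by computing successive powers:
  (v⁶)¹ = v⁶, (v⁶)² = v², (v⁶)³ = v⁸, (v⁶)⁴ = v⁴, (v⁶)⁵ = e.
So |⟨v⁶⟩| = ord(v⁶) = 5. With |G| = 30, by Lagrange [G : ⟨v⁶⟩] = 30/5 = 6.

Answer: 6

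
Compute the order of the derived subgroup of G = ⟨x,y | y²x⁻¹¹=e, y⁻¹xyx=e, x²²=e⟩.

G' = [G, G] is generated by all commutators. The generator-pair commutators are: [x, y] = x².
The subgroup they normally generate is {e, x², x⁴, x⁶, x⁸, x¹⁰, x¹², x¹⁴, x¹⁶, x¹⁸, x²⁰}, of order 11.
Check: |G/G'| = 44/11 = 4 is the order of the abelianisation.

Answer: 11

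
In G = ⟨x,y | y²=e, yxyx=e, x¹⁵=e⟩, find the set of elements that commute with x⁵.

⟨x⁵⟩ ⊆ C_G(x⁵) since powers of x⁵ commute with x⁵; so |C_G(x⁵)| ≥ |⟨x⁵⟩| = 3.
By orbit–stabilizer, |C_G(x⁵)| = |G| / |conj. class of x⁵| = 30 / 2 = 15.
The 15 elements commuting with x⁵ are {e, x, x², x³, x⁴, x⁵, x⁶, x⁷, x⁸, x⁹, x¹⁰, x¹¹, x¹², x¹³, x¹⁴}.

Answer: {e, x, x², x³, x⁴, x⁵, x⁶, x⁷, x⁸, x⁹, x¹⁰, x¹¹, x¹², x¹³, x¹⁴}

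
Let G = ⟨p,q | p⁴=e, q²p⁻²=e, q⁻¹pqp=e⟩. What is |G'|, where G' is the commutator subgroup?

G' = [G, G] is generated by all commutators. The generator-pair commutators are: [p, q] = p².
The subgroup they normally generate is {e, p²}, of order 2.
Check: |G/G'| = 8/2 = 4 is the order of the abelianisation.

Answer: 2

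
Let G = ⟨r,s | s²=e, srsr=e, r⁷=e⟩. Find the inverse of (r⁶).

The order of (r⁶) is 7 (smallest k with (r⁶)ᵏ = e), so (r⁶)⁻¹ = (r⁶)⁶ = r.
Check: (r⁶) · r → (r⁶) · r = e, giving e as required.

Answer: r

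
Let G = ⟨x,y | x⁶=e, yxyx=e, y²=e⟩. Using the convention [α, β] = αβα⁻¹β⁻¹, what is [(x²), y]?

[(x²), y] = (x²)·y·(x²)⁻¹·y⁻¹.
  (x²) · y = x²y
  (x²y) · (x⁴) = x⁴y
  (x⁴y) · y = x⁴

Answer: x⁴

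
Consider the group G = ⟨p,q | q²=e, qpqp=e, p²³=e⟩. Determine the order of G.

Enumerate words in the generators, reducing via the relations: the distinct elements are
  {e, p, q, pq, p², p³, p⁴, p⁵, p⁶, p⁷, p⁸, p⁹, p²q, p²², p²¹, p²⁰, p³q, p¹², p¹³, p¹¹, p¹⁰, p¹⁴, p¹⁵, p¹⁶, p¹⁷, p¹⁸, p¹⁹, p⁴q, p⁵q, p⁶q, p⁷q, p⁸q, p⁹q, p²²q, p²¹q, p²⁰q, p¹²q, p¹³q, p¹¹q, p¹⁰q, p¹⁴q, p¹⁵q, p¹⁶q, p¹⁷q, p¹⁸q, p¹⁹q}.
No further products give new elements, so |G| = 46.

Answer: 46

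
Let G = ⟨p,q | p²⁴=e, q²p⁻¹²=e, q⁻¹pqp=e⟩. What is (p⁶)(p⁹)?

Compute (p⁶) · (p⁹) by multiplying left to right and reducing via the relations at each step:
  (p⁶) · p⁹ = p¹⁵

Answer: p¹⁵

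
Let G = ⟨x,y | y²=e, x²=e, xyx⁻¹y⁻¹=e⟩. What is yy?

Compute y · y by multiplying left to right and reducing via the relations at each step:
  y · y = e

Answer: e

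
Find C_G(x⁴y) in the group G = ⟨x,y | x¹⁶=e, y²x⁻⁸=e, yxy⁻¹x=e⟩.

⟨x⁴y⟩ ⊆ C_G(x⁴y) since powers of x⁴y commute with x⁴y; so |C_G(x⁴y)| ≥ |⟨x⁴y⟩| = 4.
By orbit–stabilizer, |C_G(x⁴y)| = |G| / |conj. class of x⁴y| = 32 / 8 = 4.
The 4 elements commuting with x⁴y are {e, x⁸, x⁴y, x⁴y⁻¹}.

Answer: {e, x⁸, x⁴y, x⁴y⁻¹}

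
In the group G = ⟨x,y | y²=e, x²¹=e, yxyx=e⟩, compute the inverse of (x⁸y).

The order of (x⁸y) is 2 (smallest k with (x⁸y)ᵏ = e), so (x⁸y)⁻¹ = (x⁸y)¹ = x⁸y.
Check: (x⁸y) · (x⁸y) → (x⁸y) · x⁸ = y;   y · y = e, giving e as required.

Answer: x⁸y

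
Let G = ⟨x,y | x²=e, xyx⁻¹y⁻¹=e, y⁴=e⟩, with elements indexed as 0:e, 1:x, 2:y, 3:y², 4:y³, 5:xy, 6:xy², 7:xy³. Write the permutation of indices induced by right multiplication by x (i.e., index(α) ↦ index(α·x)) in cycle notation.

(0 1)(2 5)(3 6)(4 7)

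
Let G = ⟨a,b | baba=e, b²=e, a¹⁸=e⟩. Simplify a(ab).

Compute a · (ab) by multiplying left to right and reducing via the relations at each step:
  a · a = a²
  (a²) · b = a²b

Answer: a²b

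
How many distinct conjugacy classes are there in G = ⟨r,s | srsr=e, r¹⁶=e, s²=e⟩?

The conjugacy classes (representative and size) are:
  [e] (size 1), [r¹⁵] (size 2), [r²] (size 2), [r³] (size 2), [r¹²] (size 2), [r⁵] (size 2), [r⁶] (size 2), [r⁷] (size 2), [r⁸] (size 1), [r²s] (size 8), [r¹⁵s] (size 8).
Class equation: 1 + 2 + 2 + 2 + 2 + 2 + 2 + 2 + 1 + 8 + 8 = 32 = |G|. So G has 11 conjugacy classes.

Answer: 11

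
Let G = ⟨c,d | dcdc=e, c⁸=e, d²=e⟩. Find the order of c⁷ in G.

Compute successive powers until reaching e:
  (c⁷)¹ = c⁷, (c⁷)² = c⁶, (c⁷)³ = c⁵, (c⁷)⁴ = c⁴, (c⁷)⁵ = c³, (c⁷)⁶ = c², (c⁷)⁷ = c, (c⁷)⁸ = e.
The smallest positive k with (c⁷)ᵏ = e is 8.

Answer: 8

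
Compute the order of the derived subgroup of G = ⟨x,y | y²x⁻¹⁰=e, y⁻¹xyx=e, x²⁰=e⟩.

G' = [G, G] is generated by all commutators. The generator-pair commutators are: [x, y] = x².
The subgroup they normally generate is {e, x², x⁴, x⁶, x⁸, x¹⁰, x¹², x¹⁴, x¹⁶, x¹⁸}, of order 10.
Check: |G/G'| = 40/10 = 4 is the order of the abelianisation.

Answer: 10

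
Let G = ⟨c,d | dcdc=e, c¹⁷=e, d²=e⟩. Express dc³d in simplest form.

Multiply left to right, reducing at each step:
  d · c³ = c¹⁴d
  (c¹⁴d) · d = c¹⁴

Answer: c¹⁴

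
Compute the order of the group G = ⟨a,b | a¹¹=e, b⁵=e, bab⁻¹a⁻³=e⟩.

Enumerate words in the generators, reducing via the relations: the distinct elements are
  {a, b, e, ab, a², a³, a⁴, a⁵, a⁶, a⁷, a⁸, a⁹, b², b³, b⁴, ab², ab³, ab⁴, a²b, a³b, a¹⁰, a⁴b, a⁵b, a⁶b, a⁷b, a⁸b, a⁹b, a²b², a²b³, a²b⁴, a³b², a³b³, a³b⁴, a¹⁰b, a⁴b², a⁴b³, a⁴b⁴, a⁵b², a⁵b³, a⁵b⁴, a⁶b², a⁶b³, a⁶b⁴, a⁷b², a⁷b³, a⁷b⁴, a⁸b², a⁸b³, a⁸b⁴, a⁹b², a⁹b³, a⁹b⁴, a¹⁰b², a¹⁰b³, a¹⁰b⁴}.
No further products give new elements, so |G| = 55.

Answer: 55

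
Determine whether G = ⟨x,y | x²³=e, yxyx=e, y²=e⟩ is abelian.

x·y = xy but y·x = x²²y, so x·y ≠ y·x and G is not abelian.

Answer: No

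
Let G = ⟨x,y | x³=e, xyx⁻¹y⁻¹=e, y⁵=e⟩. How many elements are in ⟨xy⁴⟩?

|⟨xy⁴⟩| equals the order of xy⁴. Compute successive powers until reaching e:
  (xy⁴)¹ = xy⁴, (xy⁴)² = x²y³, (xy⁴)³ = y², (xy⁴)⁴ = xy, (xy⁴)⁵ = x², (xy⁴)⁶ = y⁴, (xy⁴)⁷ = xy³, (xy⁴)⁸ = x²y², (xy⁴)⁹ = y, (xy⁴)¹⁰ = x, (xy⁴)¹¹ = x²y⁴, (xy⁴)¹² = y³, (xy⁴)¹³ = xy², (xy⁴)¹⁴ = x²y, (xy⁴)¹⁵ = e.
The smallest positive k with (xy⁴)ᵏ = e is 15, so |⟨xy⁴⟩| = 15.

Answer: 15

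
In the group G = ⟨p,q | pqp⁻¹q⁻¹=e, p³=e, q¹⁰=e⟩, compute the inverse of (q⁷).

The order of (q⁷) is 10 (smallest k with (q⁷)ᵏ = e), so (q⁷)⁻¹ = (q⁷)⁹ = q³.
Check: (q⁷) · (q³) → (q⁷) · q³ = e, giving e as required.

Answer: q³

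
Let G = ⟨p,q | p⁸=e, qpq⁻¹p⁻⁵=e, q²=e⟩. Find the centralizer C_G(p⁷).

⟨p⁷⟩ ⊆ C_G(p⁷) since powers of p⁷ commute with p⁷; so |C_G(p⁷)| ≥ |⟨p⁷⟩| = 8.
By orbit–stabilizer, |C_G(p⁷)| = |G| / |conj. class of p⁷| = 16 / 2 = 8.
The 8 elements commuting with p⁷ are {e, p, p², p³, p⁴, p⁵, p⁶, p⁷}.

Answer: {e, p, p², p³, p⁴, p⁵, p⁶, p⁷}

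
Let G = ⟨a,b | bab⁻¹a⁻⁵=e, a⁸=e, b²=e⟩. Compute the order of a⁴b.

Compute successive powers until reaching e:
  (a⁴b)¹ = a⁴b, (a⁴b)² = e.
The smallest positive k with (a⁴b)ᵏ = e is 2.

Answer: 2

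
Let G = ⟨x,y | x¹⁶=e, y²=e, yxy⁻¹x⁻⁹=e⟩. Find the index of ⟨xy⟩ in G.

First find ord(xy) by computing successive powers:
  (xy)¹ = xy, (xy)² = x¹⁰, (xy)³ = x¹¹y, (xy)⁴ = x⁴, (xy)⁵ = x⁵y, (xy)⁶ = x¹⁴, (xy)⁷ = x¹⁵y, (xy)⁸ = x⁸, (xy)⁹ = x⁹y, (xy)¹⁰ = x², (xy)¹¹ = x³y, (xy)¹² = x¹², (xy)¹³ = x¹³y, (xy)¹⁴ = x⁶, (xy)¹⁵ = x⁷y, (xy)¹⁶ = e.
So |⟨xy⟩| = ord(xy) = 16. With |G| = 32, by Lagrange [G : ⟨xy⟩] = 32/16 = 2.

Answer: 2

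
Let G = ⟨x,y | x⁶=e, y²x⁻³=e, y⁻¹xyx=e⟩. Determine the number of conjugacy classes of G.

The conjugacy classes (representative and size) are:
  [e] (size 1), [x] (size 2), [x²] (size 2), [x³] (size 1), [xy⁻¹] (size 3), [x²y⁻¹] (size 3).
Class equation: 1 + 2 + 2 + 1 + 3 + 3 = 12 = |G|. So G has 6 conjugacy classes.

Answer: 6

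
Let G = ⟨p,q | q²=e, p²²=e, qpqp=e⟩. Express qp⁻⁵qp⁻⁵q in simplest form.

Multiply left to right, reducing at each step:
  q · p⁻⁵ = p⁵q
  (p⁵q) · q = p⁵
  (p⁵) · p⁻⁵ = e
  e · q = q

Answer: q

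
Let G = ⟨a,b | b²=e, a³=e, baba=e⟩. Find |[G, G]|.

G' = [G, G] is generated by all commutators. The generator-pair commutators are: [a, b] = a².
The subgroup they normally generate is {e, a, a²}, of order 3.
Check: |G/G'| = 6/3 = 2 is the order of the abelianisation.

Answer: 3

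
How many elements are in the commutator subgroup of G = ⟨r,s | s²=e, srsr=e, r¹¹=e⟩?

G' = [G, G] is generated by all commutators. The generator-pair commutators are: [r, s] = r².
The subgroup they normally generate is {e, r, r², r³, r⁴, r⁵, r⁶, r⁷, r⁸, r⁹, r¹⁰}, of order 11.
Check: |G/G'| = 22/11 = 2 is the order of the abelianisation.

Answer: 11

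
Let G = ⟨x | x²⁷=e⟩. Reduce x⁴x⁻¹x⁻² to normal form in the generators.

Multiply left to right, reducing at each step:
  (x⁴) · x⁻¹ = x³
  (x³) · x⁻² = x

Answer: x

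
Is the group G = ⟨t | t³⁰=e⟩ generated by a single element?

|G| = 30. The element t has order 30 (its powers give 30 distinct elements), so ⟨t⟩ = G and G is cyclic.

Answer: Yes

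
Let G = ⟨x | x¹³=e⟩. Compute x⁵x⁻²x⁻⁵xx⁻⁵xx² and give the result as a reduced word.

Multiply left to right, reducing at each step:
  (x⁵) · x⁻² = x³
  (x³) · x⁻⁵ = x¹¹
  (x¹¹) · x = x¹²
  (x¹²) · x⁻⁵ = x⁷
  (x⁷) · x = x⁸
  (x⁸) · x² = x¹⁰

Answer: x¹⁰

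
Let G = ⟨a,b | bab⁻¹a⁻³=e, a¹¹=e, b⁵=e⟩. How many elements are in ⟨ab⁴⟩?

|⟨ab⁴⟩| equals the order of ab⁴. Compute successive powers until reaching e:
  (ab⁴)¹ = ab⁴, (ab⁴)² = a⁵b³, (ab⁴)³ = a¹⁰b², (ab⁴)⁴ = a⁸b, (ab⁴)⁵ = e.
The smallest positive k with (ab⁴)ᵏ = e is 5, so |⟨ab⁴⟩| = 5.

Answer: 5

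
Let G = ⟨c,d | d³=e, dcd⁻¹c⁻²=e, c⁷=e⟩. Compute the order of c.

Compute successive powers until reaching e:
  c¹ = c, c² = c², c³ = c³, c⁴ = c⁴, c⁵ = c⁵, c⁶ = c⁶, c⁷ = e.
The smallest positive k with cᵏ = e is 7.

Answer: 7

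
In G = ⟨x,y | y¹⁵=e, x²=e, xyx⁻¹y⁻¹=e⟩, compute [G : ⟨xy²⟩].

First find ord(xy²) by computing successive powers:
  (xy²)¹ = xy², (xy²)² = y⁴, (xy²)³ = xy⁶, (xy²)⁴ = y⁸, (xy²)⁵ = xy¹⁰, (xy²)⁶ = y¹², (xy²)⁷ = xy¹⁴, (xy²)⁸ = y, (xy²)⁹ = xy³, (xy²)¹⁰ = y⁵, (xy²)¹¹ = xy⁷, (xy²)¹² = y⁹, (xy²)¹³ = xy¹¹, (xy²)¹⁴ = y¹³, (xy²)¹⁵ = x, (xy²)¹⁶ = y², (xy²)¹⁷ = xy⁴, (xy²)¹⁸ = y⁶, (xy²)¹⁹ = xy⁸, (xy²)²⁰ = y¹⁰, (xy²)²¹ = xy¹², (xy²)²² = y¹⁴, (xy²)²³ = xy, (xy²)²⁴ = y³, (xy²)²⁵ = xy⁵, (xy²)²⁶ = y⁷, (xy²)²⁷ = xy⁹, (xy²)²⁸ = y¹¹, (xy²)²⁹ = xy¹³, (xy²)³⁰ = e.
So |⟨xy²⟩| = ord(xy²) = 30. With |G| = 30, by Lagrange [G : ⟨xy²⟩] = 30/30 = 1.

Answer: 1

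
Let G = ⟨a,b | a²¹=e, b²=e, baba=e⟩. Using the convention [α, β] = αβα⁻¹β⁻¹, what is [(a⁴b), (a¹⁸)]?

[(a⁴b), (a¹⁸)] = (a⁴b)·(a¹⁸)·(a⁴b)⁻¹·(a¹⁸)⁻¹.
  (a⁴b) · (a¹⁸) = a⁷b
  (a⁷b) · (a⁴b) = a³
  (a³) · (a³) = a⁶

Answer: a⁶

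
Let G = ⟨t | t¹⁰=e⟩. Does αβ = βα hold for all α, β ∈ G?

G has a single generator, so G is cyclic and hence abelian.

Answer: Yes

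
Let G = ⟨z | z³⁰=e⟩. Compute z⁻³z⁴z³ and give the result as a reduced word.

Multiply left to right, reducing at each step:
  (z²⁷) · z⁴ = z
  z · z³ = z⁴

Answer: z⁴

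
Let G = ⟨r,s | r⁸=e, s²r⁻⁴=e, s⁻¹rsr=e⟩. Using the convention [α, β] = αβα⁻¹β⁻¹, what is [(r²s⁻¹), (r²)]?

[(r²s⁻¹), (r²)] = (r²s⁻¹)·(r²)·(r²s⁻¹)⁻¹·(r²)⁻¹.
  (r²s⁻¹) · (r²) = s⁻¹
  (s⁻¹) · (r²s) = r⁶
  (r⁶) · (r⁶) = r⁴

Answer: r⁴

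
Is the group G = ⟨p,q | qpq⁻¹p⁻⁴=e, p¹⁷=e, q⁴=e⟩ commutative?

p·q = pq but q·p = p⁴q, so p·q ≠ q·p and G is not abelian.

Answer: No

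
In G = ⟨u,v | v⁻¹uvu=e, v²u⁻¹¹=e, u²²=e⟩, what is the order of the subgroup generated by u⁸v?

|⟨u⁸v⟩| equals the order of u⁸v. Compute successive powers until reaching e:
  (u⁸v)¹ = u⁸v, (u⁸v)² = u¹¹, (u⁸v)³ = u⁸v⁻¹, (u⁸v)⁴ = e.
The smallest positive k with (u⁸v)ᵏ = e is 4, so |⟨u⁸v⟩| = 4.

Answer: 4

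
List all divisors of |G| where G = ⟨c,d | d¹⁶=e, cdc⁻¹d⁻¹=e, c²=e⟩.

|G| = 32 = 2⁵. By Lagrange's theorem the order of any subgroup divides 32; the divisors of 32 are 1, 2, 4, 8, 16, 32.

Answer: 1, 2, 4, 8, 16, 32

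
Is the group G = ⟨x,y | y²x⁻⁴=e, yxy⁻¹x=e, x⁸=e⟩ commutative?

x·y = xy but y·x = x³y⁻¹, so x·y ≠ y·x and G is not abelian.

Answer: No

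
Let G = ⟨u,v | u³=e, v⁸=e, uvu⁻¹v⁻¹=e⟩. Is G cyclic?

|G| = 24. The element uv has order 24 (its powers give 24 distinct elements), so ⟨uv⟩ = G and G is cyclic.

Answer: Yes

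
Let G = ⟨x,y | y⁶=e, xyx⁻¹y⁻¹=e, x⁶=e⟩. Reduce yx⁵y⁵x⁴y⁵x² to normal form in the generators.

Multiply left to right, reducing at each step:
  y · x⁵ = x⁵y
  (x⁵y) · y⁵ = x⁵
  (x⁵) · x⁴ = x³
  (x³) · y⁵ = x³y⁵
  (x³y⁵) · x² = x⁵y⁵

Answer: x⁵y⁵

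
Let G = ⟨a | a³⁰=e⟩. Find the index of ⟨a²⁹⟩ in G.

First find ord(a²⁹) by computing successive powers:
  (a²⁹)¹ = a²⁹, (a²⁹)² = a²⁸, (a²⁹)³ = a²⁷, (a²⁹)⁴ = a²⁶, (a²⁹)⁵ = a²⁵, (a²⁹)⁶ = a²⁴, (a²⁹)⁷ = a²³, (a²⁹)⁸ = a²², (a²⁹)⁹ = a²¹, (a²⁹)¹⁰ = a²⁰, (a²⁹)¹¹ = a¹⁹, (a²⁹)¹² = a¹⁸, (a²⁹)¹³ = a¹⁷, (a²⁹)¹⁴ = a¹⁶, (a²⁹)¹⁵ = a¹⁵, (a²⁹)¹⁶ = a¹⁴, (a²⁹)¹⁷ = a¹³, (a²⁹)¹⁸ = a¹², (a²⁹)¹⁹ = a¹¹, (a²⁹)²⁰ = a¹⁰, (a²⁹)²¹ = a⁹, (a²⁹)²² = a⁸, (a²⁹)²³ = a⁷, (a²⁹)²⁴ = a⁶, (a²⁹)²⁵ = a⁵, (a²⁹)²⁶ = a⁴, (a²⁹)²⁷ = a³, (a²⁹)²⁸ = a², (a²⁹)²⁹ = a, (a²⁹)³⁰ = e.
So |⟨a²⁹⟩| = ord(a²⁹) = 30. With |G| = 30, by Lagrange [G : ⟨a²⁹⟩] = 30/30 = 1.

Answer: 1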